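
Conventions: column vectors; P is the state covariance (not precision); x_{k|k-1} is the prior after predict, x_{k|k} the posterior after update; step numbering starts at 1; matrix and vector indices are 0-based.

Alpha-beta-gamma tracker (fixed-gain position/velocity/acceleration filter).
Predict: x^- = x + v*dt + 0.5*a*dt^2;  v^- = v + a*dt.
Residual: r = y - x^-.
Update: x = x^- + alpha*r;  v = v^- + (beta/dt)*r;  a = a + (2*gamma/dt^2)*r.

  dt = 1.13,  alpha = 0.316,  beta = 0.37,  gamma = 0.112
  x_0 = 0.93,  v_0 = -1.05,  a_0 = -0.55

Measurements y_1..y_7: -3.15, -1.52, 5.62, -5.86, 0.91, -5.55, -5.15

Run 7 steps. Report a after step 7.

step 1: x_pred=-0.6076  r=-2.5424  x^+=-1.4110  v^+=-2.5040  a^+=-0.9960
step 2: x_pred=-4.8764  r=3.3564  x^+=-3.8158  v^+=-2.5304  a^+=-0.4072
step 3: x_pred=-6.9351  r=12.5551  x^+=-2.9677  v^+=1.1204  a^+=1.7953
step 4: x_pred=-0.5554  r=-5.3046  x^+=-2.2317  v^+=1.4122  a^+=0.8647
step 5: x_pred=-0.0838  r=0.9938  x^+=0.2302  v^+=2.7147  a^+=1.0391
step 6: x_pred=3.9613  r=-9.5113  x^+=0.9557  v^+=0.7746  a^+=-0.6294
step 7: x_pred=1.4291  r=-6.5791  x^+=-0.6499  v^+=-2.0909  a^+=-1.7836

a_post = -1.7836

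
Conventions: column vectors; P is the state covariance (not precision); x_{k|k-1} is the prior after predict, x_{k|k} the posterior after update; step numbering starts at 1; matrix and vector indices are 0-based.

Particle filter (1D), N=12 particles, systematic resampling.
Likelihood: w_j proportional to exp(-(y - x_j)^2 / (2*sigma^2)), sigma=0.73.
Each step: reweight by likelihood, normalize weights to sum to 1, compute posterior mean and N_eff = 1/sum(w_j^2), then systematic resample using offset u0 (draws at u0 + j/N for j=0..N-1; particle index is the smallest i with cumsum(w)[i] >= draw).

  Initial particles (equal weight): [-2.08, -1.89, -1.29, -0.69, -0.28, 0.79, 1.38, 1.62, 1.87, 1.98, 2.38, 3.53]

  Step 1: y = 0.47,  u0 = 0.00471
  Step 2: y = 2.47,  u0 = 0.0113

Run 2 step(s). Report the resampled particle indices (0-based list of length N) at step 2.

step 1: w=[0.0008, 0.0019, 0.0188, 0.0975, 0.2033, 0.3130, 0.1584, 0.0996, 0.0548, 0.0406, 0.0112, 0.0001]  mean=0.6835  Neff=5.2916  idx=[2, 3, 4, 4, 5, 5, 5, 5, 6, 6, 7, 8]
step 2: w=[0.0000, 0.0000, 0.0004, 0.0004, 0.0327, 0.0327, 0.0327, 0.0327, 0.1517, 0.1517, 0.2348, 0.3300]  mean=1.5194  Neff=4.6653  idx=[4, 6, 8, 8, 9, 9, 10, 10, 11, 11, 11, 11]

resampled_idx = [4, 6, 8, 8, 9, 9, 10, 10, 11, 11, 11, 11]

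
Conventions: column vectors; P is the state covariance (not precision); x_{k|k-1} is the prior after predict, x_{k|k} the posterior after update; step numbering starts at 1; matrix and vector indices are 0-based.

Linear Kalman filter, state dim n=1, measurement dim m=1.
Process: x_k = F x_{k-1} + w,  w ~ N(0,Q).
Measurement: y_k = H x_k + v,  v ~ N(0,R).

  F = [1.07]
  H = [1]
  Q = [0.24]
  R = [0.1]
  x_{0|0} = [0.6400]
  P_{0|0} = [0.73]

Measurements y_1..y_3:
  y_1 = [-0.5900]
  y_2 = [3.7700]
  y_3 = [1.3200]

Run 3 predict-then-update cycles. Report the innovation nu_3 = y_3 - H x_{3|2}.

innov = [-1.6829]

step 1: x^-=[0.6848]  P^-=[1.0758]  S=[1.1758]  K=[0.9149]  nu=[-1.2748]  x^+=[-0.4816]  P^+=[0.0915]
step 2: x^-=[-0.5153]  P^-=[0.3448]  S=[0.4448]  K=[0.7752]  nu=[4.2853]  x^+=[2.8065]  P^+=[0.0775]
step 3: x^-=[3.0029]  P^-=[0.3287]  S=[0.4287]  K=[0.7668]  nu=[-1.6829]  x^+=[1.7125]  P^+=[0.0767]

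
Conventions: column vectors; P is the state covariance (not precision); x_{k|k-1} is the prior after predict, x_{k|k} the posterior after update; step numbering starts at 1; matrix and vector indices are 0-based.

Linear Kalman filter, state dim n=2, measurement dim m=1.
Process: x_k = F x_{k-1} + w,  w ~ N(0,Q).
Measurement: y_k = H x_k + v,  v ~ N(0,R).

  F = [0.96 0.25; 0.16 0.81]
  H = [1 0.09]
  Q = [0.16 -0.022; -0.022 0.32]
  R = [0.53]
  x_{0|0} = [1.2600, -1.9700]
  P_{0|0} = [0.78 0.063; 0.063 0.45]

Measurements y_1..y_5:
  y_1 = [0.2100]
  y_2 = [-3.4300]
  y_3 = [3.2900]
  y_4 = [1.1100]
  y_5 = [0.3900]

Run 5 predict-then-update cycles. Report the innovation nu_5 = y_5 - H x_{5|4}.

innov = [-0.3425]

step 1: x^-=[0.7171, -1.3941]  P^-=[0.9372 0.2404; 0.2404 0.6515]  S=[1.5158]  K=[0.6326; 0.1973]  nu=[-0.3816]  x^+=[0.4757, -1.4694]  P^+=[0.3307 0.0512; 0.0512 0.5925]
step 2: x^-=[0.0893, -1.1141]  P^-=[0.5264 0.1907; 0.1907 0.7305]  S=[1.0966]  K=[0.4956; 0.2338]  nu=[-3.4190]  x^+=[-1.6053, -1.9136]  P^+=[0.2570 0.0636; 0.0636 0.6705]
step 3: x^-=[-2.0195, -1.8069]  P^-=[0.4693 0.2052; 0.2052 0.7830]  S=[1.0425]  K=[0.4678; 0.2645]  nu=[5.4721]  x^+=[0.5405, -0.3597]  P^+=[0.2411 0.0763; 0.0763 0.7101]
step 4: x^-=[0.4289, -0.2049]  P^-=[0.4632 0.2212; 0.2212 0.8118]  S=[1.0396]  K=[0.4647; 0.2830]  nu=[0.6995]  x^+=[0.7540, -0.0069]  P^+=[0.2387 0.0844; 0.0844 0.7285]
step 5: x^-=[0.7221, 0.1151]  P^-=[0.4660 0.2312; 0.2312 0.8260]  S=[1.0444]  K=[0.4662; 0.2926]  nu=[-0.3425]  x^+=[0.5625, 0.0149]  P^+=[0.2391 0.0888; 0.0888 0.7366]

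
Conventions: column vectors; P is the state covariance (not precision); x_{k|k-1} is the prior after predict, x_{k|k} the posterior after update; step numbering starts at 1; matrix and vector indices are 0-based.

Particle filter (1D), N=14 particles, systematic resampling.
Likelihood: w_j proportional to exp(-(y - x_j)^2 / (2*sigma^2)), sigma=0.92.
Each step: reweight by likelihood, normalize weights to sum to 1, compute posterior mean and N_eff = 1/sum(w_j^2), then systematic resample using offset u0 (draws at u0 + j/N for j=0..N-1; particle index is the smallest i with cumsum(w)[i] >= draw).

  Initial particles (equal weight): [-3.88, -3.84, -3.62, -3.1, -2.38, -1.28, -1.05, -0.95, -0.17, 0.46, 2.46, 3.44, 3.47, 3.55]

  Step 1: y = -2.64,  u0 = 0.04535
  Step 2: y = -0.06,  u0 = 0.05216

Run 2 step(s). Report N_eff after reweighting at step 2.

N_eff = 3.4298

step 1: w=[0.1004, 0.1063, 0.1412, 0.2197, 0.2392, 0.0835, 0.0559, 0.0461, 0.0068, 0.0009, 0.0000, 0.0000, 0.0000, 0.0000]  mean=-2.7696  Neff=6.2852  idx=[0, 1, 1, 2, 2, 3, 3, 3, 4, 4, 4, 5, 6, 7]
step 2: w=[0.0001, 0.0001, 0.0001, 0.0003, 0.0003, 0.0024, 0.0024, 0.0024, 0.0239, 0.0239, 0.0239, 0.2384, 0.3219, 0.3597]  mean=-1.1819  Neff=3.4298  idx=[9, 11, 11, 11, 12, 12, 12, 12, 12, 13, 13, 13, 13, 13]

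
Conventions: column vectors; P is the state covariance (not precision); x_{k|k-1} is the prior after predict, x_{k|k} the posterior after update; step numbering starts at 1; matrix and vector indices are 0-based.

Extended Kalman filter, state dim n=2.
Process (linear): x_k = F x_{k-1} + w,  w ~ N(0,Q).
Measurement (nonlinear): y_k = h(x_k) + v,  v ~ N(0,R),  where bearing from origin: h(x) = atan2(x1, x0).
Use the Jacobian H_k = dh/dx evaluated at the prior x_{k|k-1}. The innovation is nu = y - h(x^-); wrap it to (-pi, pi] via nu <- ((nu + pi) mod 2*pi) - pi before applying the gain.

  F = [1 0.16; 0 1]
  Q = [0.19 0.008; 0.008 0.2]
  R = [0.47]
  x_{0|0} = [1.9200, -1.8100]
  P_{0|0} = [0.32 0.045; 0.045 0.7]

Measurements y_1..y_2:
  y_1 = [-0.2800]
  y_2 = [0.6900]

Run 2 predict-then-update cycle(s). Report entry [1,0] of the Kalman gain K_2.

step 1: x^-=[1.6304, -1.8100]  P^-=[0.5423 0.1650; 0.1650 0.9000]  H_jac=[0.3050 0.2747]  S=[0.6160]  K=[0.3421; 0.4831]  nu=[0.5576]  x^+=[1.8211, -1.5407]  P^+=[0.4702 0.0632; 0.0632 0.7562]
step 2: x^-=[1.5746, -1.5407]  P^-=[0.6998 0.1922; 0.1922 0.9562]  H_jac=[0.3175 0.3245]  S=[0.6808]  K=[0.4179; 0.5454]  nu=[1.4645]  x^+=[2.1867, -0.7420]  P^+=[0.5809 0.0370; 0.0370 0.7538]

K[1,0] = 0.5454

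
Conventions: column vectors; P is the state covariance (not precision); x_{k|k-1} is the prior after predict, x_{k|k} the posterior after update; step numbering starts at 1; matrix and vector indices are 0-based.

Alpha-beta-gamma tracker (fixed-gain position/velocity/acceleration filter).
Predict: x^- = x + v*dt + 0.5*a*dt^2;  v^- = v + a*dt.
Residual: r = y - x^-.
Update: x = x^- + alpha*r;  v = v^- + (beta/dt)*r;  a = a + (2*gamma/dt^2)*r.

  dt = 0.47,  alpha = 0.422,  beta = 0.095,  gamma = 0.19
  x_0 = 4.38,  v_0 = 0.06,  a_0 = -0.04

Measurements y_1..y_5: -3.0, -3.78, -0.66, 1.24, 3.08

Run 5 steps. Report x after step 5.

x_post = -5.4453

step 1: x_pred=4.4038  r=-7.4038  x^+=1.2794  v^+=-1.4553  a^+=-12.7762
step 2: x_pred=-0.8157  r=-2.9643  x^+=-2.0667  v^+=-8.0593  a^+=-17.8755
step 3: x_pred=-7.8289  r=7.1689  x^+=-4.8036  v^+=-15.0117  a^+=-5.5433
step 4: x_pred=-12.4714  r=13.7114  x^+=-6.6852  v^+=-14.8456  a^+=18.0435
step 5: x_pred=-11.6697  r=14.7497  x^+=-5.4453  v^+=-3.3839  a^+=43.4165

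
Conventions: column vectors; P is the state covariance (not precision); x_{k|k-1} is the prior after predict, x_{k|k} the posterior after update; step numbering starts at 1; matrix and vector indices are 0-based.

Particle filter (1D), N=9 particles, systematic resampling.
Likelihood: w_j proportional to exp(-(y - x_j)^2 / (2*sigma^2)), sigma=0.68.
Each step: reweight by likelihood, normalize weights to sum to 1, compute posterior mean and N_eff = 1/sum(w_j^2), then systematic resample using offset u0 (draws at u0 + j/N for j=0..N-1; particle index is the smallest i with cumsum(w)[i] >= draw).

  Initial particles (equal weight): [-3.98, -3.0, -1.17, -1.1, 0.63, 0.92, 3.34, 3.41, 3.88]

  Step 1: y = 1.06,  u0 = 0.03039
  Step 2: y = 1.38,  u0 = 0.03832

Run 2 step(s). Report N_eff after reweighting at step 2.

step 1: w=[0.0000, 0.0000, 0.0025, 0.0035, 0.4511, 0.5393, 0.0020, 0.0014, 0.0001]  mean=0.7853  Neff=2.0228  idx=[4, 4, 4, 4, 5, 5, 5, 5, 5]
step 2: w=[0.0884, 0.0884, 0.0884, 0.0884, 0.1292, 0.1292, 0.1292, 0.1292, 0.1292]  mean=0.8174  Neff=8.7099  idx=[0, 1, 2, 4, 4, 5, 6, 7, 8]

N_eff = 8.7099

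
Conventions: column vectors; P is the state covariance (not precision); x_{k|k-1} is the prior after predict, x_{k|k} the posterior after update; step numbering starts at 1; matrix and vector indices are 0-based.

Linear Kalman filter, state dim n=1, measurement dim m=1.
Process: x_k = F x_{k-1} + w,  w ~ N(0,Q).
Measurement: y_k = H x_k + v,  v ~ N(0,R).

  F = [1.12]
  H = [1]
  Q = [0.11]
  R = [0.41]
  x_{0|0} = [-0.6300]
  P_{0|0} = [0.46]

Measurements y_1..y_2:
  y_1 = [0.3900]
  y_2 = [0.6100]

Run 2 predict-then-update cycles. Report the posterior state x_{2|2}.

x_post = [0.3024]

step 1: x^-=[-0.7056]  P^-=[0.6870]  S=[1.0970]  K=[0.6263]  nu=[1.0956]  x^+=[-0.0195]  P^+=[0.2568]
step 2: x^-=[-0.0218]  P^-=[0.4321]  S=[0.8421]  K=[0.5131]  nu=[0.6318]  x^+=[0.3024]  P^+=[0.2104]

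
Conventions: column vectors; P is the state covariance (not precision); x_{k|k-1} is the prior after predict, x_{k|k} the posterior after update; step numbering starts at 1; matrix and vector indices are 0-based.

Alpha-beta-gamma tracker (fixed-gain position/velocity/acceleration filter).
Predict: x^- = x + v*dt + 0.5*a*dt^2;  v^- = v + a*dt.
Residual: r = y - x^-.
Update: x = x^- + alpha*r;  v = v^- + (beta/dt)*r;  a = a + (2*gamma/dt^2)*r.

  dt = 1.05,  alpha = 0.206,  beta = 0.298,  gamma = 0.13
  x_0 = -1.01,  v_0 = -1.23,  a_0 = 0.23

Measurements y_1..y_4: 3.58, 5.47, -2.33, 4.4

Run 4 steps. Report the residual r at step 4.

resid = -5.1036

step 1: x_pred=-2.1747  r=5.7547  x^+=-0.9892  v^+=0.6447  a^+=1.5871
step 2: x_pred=0.5626  r=4.9074  x^+=1.5736  v^+=3.7040  a^+=2.7444
step 3: x_pred=6.9756  r=-9.3056  x^+=5.0586  v^+=3.9446  a^+=0.5499
step 4: x_pred=9.5036  r=-5.1036  x^+=8.4522  v^+=3.0735  a^+=-0.6537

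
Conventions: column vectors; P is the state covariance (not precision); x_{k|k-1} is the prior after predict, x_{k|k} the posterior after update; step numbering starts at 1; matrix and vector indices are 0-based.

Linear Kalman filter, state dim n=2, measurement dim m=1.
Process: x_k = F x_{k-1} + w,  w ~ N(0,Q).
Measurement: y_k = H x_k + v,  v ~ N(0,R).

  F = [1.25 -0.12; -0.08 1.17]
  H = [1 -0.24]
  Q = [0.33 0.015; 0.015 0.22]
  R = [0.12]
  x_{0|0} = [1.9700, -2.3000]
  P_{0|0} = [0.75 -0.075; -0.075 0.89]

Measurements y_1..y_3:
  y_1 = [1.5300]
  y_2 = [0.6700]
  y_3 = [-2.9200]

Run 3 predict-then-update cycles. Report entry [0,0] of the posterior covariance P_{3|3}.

P_post[0,0] = 0.2095

step 1: x^-=[2.7385, -2.8486]  P^-=[1.5372 -0.2954; -0.2954 1.4572]  S=[1.8829]  K=[0.8540; -0.3426]  nu=[-1.8922]  x^+=[1.1225, -2.2003]  P^+=[0.1638 0.2556; 0.2556 1.2362]
step 2: x^-=[1.6672, -2.6642]  P^-=[0.5271 0.2013; 0.2013 1.8654]  S=[0.6579]  K=[0.7277; -0.3745]  nu=[-1.6366]  x^+=[0.4762, -2.0513]  P^+=[0.1787 0.3806; 0.3806 1.7731]
step 3: x^-=[0.8414, -2.4381]  P^-=[0.5205 0.3085; 0.3085 2.5771]  S=[0.6409]  K=[0.6967; -0.4837]  nu=[-4.3465]  x^+=[-2.1867, -0.3355]  P^+=[0.2095 0.5245; 0.5245 2.4271]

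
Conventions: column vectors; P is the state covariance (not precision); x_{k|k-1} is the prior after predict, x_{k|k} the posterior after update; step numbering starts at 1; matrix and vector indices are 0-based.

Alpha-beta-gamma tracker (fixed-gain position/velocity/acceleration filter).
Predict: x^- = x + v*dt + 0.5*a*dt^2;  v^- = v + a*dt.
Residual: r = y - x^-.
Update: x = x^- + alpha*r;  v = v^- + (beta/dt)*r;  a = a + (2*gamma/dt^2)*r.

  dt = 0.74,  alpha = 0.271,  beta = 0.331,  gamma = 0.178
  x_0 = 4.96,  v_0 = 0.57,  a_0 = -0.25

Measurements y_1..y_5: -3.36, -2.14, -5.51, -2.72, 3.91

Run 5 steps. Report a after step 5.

step 1: x_pred=5.3133  r=-8.6733  x^+=2.9629  v^+=-3.4946  a^+=-5.8886
step 2: x_pred=-1.2354  r=-0.9046  x^+=-1.4806  v^+=-8.2568  a^+=-6.4767
step 3: x_pred=-9.3639  r=3.8539  x^+=-8.3195  v^+=-11.3257  a^+=-3.9713
step 4: x_pred=-17.7878  r=15.0678  x^+=-13.7045  v^+=-7.5246  a^+=5.8245
step 5: x_pred=-17.6779  r=21.5879  x^+=-11.8276  v^+=6.4417  a^+=19.8590

a_post = 19.8590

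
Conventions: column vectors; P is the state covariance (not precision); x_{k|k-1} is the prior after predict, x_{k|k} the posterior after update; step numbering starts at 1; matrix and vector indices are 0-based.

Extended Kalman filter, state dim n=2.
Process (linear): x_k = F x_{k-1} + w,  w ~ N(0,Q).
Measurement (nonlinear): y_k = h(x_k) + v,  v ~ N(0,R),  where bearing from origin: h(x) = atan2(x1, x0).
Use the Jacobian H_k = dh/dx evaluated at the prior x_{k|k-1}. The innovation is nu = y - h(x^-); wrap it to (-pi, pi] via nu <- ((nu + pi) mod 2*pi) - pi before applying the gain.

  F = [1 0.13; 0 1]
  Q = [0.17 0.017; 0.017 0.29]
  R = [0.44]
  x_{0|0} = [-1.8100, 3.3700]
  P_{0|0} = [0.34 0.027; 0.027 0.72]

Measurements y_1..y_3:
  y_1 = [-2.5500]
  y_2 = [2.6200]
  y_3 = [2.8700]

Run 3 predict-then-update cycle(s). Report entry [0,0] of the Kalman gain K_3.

step 1: x^-=[-1.3719, 3.3700]  P^-=[0.5292 0.1376; 0.1376 1.0100]  H_jac=[-0.2546 -0.1036]  S=[0.4924]  K=[-0.3025; -0.2837]  nu=[1.7758]  x^+=[-1.9091, 2.8662]  P^+=[0.4841 0.0953; 0.0953 0.9704]
step 2: x^-=[-1.5365, 2.8662]  P^-=[0.6953 0.2385; 0.2385 1.2604]  H_jac=[-0.2710 -0.1453]  S=[0.5364]  K=[-0.4159; -0.4618]  nu=[0.5571]  x^+=[-1.7682, 2.6089]  P^+=[0.6025 0.1355; 0.1355 1.1460]
step 3: x^-=[-1.4290, 2.6089]  P^-=[0.8271 0.3014; 0.3014 1.4360]  H_jac=[-0.2948 -0.1615]  S=[0.5781]  K=[-0.5061; -0.5549]  nu=[0.7981]  x^+=[-1.8329, 2.1661]  P^+=[0.6791 0.1391; 0.1391 1.2580]

K[0,0] = -0.5061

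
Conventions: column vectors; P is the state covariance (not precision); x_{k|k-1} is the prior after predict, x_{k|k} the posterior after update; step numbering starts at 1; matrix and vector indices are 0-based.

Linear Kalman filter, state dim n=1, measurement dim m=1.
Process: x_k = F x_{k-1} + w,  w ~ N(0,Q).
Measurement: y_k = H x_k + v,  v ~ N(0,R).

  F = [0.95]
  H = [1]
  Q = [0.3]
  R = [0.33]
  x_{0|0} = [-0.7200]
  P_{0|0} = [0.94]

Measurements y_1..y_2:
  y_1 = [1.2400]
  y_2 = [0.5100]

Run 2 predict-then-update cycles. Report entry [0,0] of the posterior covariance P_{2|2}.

step 1: x^-=[-0.6840]  P^-=[1.1483]  S=[1.4783]  K=[0.7768]  nu=[1.9240]  x^+=[0.8105]  P^+=[0.2563]
step 2: x^-=[0.7700]  P^-=[0.5313]  S=[0.8613]  K=[0.6169]  nu=[-0.2600]  x^+=[0.6096]  P^+=[0.2036]

P_post[0,0] = 0.2036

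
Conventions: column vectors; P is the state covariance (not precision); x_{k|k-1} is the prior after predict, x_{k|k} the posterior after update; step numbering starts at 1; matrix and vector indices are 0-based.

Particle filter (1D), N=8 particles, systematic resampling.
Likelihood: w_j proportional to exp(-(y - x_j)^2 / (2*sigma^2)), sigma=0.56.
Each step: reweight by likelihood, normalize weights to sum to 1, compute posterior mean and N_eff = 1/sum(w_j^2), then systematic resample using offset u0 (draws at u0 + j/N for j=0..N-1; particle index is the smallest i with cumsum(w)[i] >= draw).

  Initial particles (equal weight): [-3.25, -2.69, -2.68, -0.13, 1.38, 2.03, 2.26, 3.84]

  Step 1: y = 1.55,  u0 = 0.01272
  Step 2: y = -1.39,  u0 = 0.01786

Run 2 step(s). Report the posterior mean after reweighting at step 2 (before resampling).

post_mean = 1.3808

step 1: w=[0.0000, 0.0000, 0.0000, 0.0053, 0.4533, 0.3288, 0.2125, 0.0001]  mean=1.7730  Neff=2.7871  idx=[4, 4, 4, 4, 5, 5, 5, 6]
step 2: w=[0.2497, 0.2497, 0.2497, 0.2497, 0.0004, 0.0004, 0.0004, 0.0000]  mean=1.3808  Neff=4.0101  idx=[0, 0, 1, 1, 2, 2, 3, 3]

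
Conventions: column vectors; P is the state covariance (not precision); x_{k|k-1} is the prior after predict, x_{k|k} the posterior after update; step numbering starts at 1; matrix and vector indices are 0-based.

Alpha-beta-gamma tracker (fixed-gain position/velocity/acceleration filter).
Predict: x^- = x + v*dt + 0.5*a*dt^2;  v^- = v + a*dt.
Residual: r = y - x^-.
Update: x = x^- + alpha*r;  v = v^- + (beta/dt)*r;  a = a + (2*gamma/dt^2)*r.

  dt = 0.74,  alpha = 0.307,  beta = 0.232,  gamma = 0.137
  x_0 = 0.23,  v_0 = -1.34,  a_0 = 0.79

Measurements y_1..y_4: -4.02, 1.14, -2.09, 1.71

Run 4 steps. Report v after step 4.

step 1: x_pred=-0.5453  r=-3.4747  x^+=-1.6120  v^+=-1.8448  a^+=-0.9486
step 2: x_pred=-3.2369  r=4.3769  x^+=-1.8932  v^+=-1.1745  a^+=1.2414
step 3: x_pred=-2.4224  r=0.3324  x^+=-2.3204  v^+=-0.1517  a^+=1.4078
step 4: x_pred=-2.0472  r=3.7572  x^+=-0.8937  v^+=2.0680  a^+=3.2877

v_post = 2.0680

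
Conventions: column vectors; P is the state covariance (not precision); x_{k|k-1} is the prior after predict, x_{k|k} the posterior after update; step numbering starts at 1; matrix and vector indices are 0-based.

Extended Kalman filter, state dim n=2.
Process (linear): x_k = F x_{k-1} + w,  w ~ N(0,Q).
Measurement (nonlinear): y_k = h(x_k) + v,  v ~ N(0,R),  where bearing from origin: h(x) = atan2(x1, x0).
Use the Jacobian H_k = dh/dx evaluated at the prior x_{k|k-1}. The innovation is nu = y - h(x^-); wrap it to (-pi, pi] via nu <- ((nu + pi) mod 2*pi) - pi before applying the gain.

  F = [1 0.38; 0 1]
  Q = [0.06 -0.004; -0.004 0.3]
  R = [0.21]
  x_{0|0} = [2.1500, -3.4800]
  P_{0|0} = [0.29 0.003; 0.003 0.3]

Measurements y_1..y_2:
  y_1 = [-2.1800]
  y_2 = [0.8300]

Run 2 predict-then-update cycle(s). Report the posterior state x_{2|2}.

x_post = [0.3338, -3.5359]

step 1: x^-=[0.8276, -3.4800]  P^-=[0.3956 0.1130; 0.1130 0.6000]  H_jac=[0.2720 0.0647]  S=[0.2457]  K=[0.4676; 0.2830]  nu=[-0.8427]  x^+=[0.4336, -3.7185]  P^+=[0.3419 0.0805; 0.0805 0.5803]
step 2: x^-=[-0.9794, -3.7185]  P^-=[0.5468 0.2970; 0.2970 0.8803]  H_jac=[0.2515 -0.0662]  S=[0.2386]  K=[0.4940; 0.0687]  nu=[2.6583]  x^+=[0.3338, -3.5359]  P^+=[0.4886 0.2889; 0.2889 0.8792]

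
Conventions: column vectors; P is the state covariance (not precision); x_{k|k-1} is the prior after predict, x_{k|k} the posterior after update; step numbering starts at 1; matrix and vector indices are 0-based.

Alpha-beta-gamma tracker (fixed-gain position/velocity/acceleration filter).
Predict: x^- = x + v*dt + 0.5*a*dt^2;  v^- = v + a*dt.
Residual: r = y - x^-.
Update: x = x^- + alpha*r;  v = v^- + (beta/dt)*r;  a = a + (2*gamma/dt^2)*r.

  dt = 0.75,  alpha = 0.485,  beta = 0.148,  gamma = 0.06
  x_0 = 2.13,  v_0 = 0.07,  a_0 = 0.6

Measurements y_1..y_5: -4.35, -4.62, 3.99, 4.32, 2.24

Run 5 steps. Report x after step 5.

step 1: x_pred=2.3513  r=-6.7012  x^+=-0.8989  v^+=-0.8024  a^+=-0.8296
step 2: x_pred=-1.7340  r=-2.8860  x^+=-3.1337  v^+=-1.9941  a^+=-1.4453
step 3: x_pred=-5.0357  r=9.0257  x^+=-0.6583  v^+=-1.2970  a^+=0.4802
step 4: x_pred=-1.4959  r=5.8159  x^+=1.3248  v^+=0.2109  a^+=1.7209
step 5: x_pred=1.9670  r=0.2730  x^+=2.0994  v^+=1.5554  a^+=1.7792

x_post = 2.0994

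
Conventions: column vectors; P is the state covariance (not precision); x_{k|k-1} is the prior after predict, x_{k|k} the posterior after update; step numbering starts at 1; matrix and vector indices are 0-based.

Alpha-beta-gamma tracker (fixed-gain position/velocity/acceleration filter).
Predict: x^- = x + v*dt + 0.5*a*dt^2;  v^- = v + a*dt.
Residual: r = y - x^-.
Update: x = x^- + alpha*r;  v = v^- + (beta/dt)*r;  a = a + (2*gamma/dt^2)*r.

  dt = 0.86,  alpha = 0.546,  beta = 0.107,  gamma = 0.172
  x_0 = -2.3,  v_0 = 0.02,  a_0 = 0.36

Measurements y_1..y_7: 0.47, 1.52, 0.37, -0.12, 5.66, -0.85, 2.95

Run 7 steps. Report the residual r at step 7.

step 1: x_pred=-2.1497  r=2.6197  x^+=-0.7193  v^+=0.6555  a^+=1.5785
step 2: x_pred=0.4281  r=1.0919  x^+=1.0243  v^+=2.1489  a^+=2.0863
step 3: x_pred=3.6438  r=-3.2738  x^+=1.8563  v^+=3.5357  a^+=0.5636
step 4: x_pred=5.1055  r=-5.2255  x^+=2.2524  v^+=3.3703  a^+=-1.8669
step 5: x_pred=4.4604  r=1.1996  x^+=5.1154  v^+=1.9140  a^+=-1.3089
step 6: x_pred=6.2774  r=-7.1274  x^+=2.3858  v^+=-0.0984  a^+=-4.6240
step 7: x_pred=0.5912  r=2.3588  x^+=1.8791  v^+=-3.7816  a^+=-3.5269

resid = 2.3588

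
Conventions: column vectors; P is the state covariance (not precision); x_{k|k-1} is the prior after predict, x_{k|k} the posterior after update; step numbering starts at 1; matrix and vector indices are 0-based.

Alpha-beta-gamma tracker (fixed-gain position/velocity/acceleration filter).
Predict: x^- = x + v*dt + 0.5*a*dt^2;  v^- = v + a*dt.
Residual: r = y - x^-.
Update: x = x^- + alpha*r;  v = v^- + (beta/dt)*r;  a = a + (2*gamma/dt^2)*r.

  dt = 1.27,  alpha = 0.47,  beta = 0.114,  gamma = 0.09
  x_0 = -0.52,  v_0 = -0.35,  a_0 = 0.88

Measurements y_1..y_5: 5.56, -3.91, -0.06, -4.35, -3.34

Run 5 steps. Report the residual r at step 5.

resid = -5.5688

step 1: x_pred=-0.2548  r=5.8148  x^+=2.4781  v^+=1.2896  a^+=1.5289
step 2: x_pred=5.3489  r=-9.2589  x^+=0.9972  v^+=2.4002  a^+=0.4956
step 3: x_pred=4.4452  r=-4.5052  x^+=2.3277  v^+=2.6253  a^+=-0.0071
step 4: x_pred=5.6561  r=-10.0061  x^+=0.9532  v^+=1.7180  a^+=-1.1238
step 5: x_pred=2.2288  r=-5.5688  x^+=-0.3885  v^+=-0.2091  a^+=-1.7453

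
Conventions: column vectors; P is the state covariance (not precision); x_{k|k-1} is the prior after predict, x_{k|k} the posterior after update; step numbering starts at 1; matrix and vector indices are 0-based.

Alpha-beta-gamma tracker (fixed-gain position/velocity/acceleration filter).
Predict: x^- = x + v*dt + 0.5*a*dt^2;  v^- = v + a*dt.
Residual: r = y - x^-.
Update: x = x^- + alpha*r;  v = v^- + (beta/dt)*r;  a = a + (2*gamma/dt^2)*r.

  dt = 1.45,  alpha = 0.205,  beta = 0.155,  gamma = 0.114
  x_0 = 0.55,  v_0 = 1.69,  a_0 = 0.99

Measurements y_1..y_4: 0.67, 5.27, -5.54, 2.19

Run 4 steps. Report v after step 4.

v_post = -1.3243

step 1: x_pred=4.0412  r=-3.3712  x^+=3.3501  v^+=2.7651  a^+=0.6244
step 2: x_pred=8.0160  r=-2.7460  x^+=7.4531  v^+=3.3770  a^+=0.3266
step 3: x_pred=12.6931  r=-18.2331  x^+=8.9553  v^+=1.9016  a^+=-1.6506
step 4: x_pred=9.9774  r=-7.7874  x^+=8.3809  v^+=-1.3243  a^+=-2.4951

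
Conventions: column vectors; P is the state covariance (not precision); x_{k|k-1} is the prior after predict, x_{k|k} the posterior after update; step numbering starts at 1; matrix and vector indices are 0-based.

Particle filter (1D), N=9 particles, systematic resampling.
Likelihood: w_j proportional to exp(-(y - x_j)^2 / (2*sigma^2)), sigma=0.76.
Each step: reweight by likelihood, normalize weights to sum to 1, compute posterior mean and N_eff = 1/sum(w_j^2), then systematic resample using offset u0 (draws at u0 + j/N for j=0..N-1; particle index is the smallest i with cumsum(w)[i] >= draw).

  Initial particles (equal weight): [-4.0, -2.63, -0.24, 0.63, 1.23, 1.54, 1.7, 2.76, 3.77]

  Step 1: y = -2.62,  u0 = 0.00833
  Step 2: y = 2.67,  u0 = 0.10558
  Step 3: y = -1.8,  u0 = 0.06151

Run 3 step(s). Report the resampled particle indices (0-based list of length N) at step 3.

step 1: w=[0.1603, 0.8334, 0.0062, 0.0001, 0.0000, 0.0000, 0.0000, 0.0000, 0.0000]  mean=-2.8345  Neff=1.3883  idx=[0, 0, 1, 1, 1, 1, 1, 1, 1]
step 2: w=[0.0000, 0.0000, 0.1429, 0.1429, 0.1429, 0.1429, 0.1429, 0.1429, 0.1429]  mean=-2.6300  Neff=7.0000  idx=[2, 3, 4, 5, 5, 6, 7, 8, 8]
step 3: w=[0.1111, 0.1111, 0.1111, 0.1111, 0.1111, 0.1111, 0.1111, 0.1111, 0.1111]  mean=-2.6300  Neff=9.0000  idx=[0, 1, 2, 3, 4, 5, 6, 7, 8]

resampled_idx = [0, 1, 2, 3, 4, 5, 6, 7, 8]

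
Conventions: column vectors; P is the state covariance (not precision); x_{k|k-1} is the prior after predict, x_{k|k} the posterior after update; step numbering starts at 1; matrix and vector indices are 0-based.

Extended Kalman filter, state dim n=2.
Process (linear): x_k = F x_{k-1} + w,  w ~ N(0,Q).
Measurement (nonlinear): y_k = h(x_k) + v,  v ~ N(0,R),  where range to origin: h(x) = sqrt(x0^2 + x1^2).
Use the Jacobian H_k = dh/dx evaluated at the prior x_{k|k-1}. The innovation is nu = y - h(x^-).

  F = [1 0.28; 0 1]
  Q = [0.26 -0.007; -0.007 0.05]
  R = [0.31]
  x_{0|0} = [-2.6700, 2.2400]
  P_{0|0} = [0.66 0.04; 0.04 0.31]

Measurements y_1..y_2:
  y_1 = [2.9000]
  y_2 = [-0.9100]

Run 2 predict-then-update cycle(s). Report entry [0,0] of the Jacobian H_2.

step 1: x^-=[-2.0428, 2.2400]  P^-=[0.9667 0.1198; 0.1198 0.3600]  H_jac=[-0.6738 0.7389]  S=[0.8262]  K=[-0.6813; 0.2243]  nu=[-0.1316]  x^+=[-1.9531, 2.2105]  P^+=[0.5832 0.2460; 0.2460 0.3185]
step 2: x^-=[-1.3342, 2.2105]  P^-=[1.0060 0.3282; 0.3282 0.3685]  H_jac=[-0.5167 0.8561]  S=[0.5583]  K=[-0.4278; 0.2612]  nu=[-3.4919]  x^+=[0.1597, 1.2982]  P^+=[0.9038 0.3906; 0.3906 0.3303]

H_jac[0,0] = -0.5167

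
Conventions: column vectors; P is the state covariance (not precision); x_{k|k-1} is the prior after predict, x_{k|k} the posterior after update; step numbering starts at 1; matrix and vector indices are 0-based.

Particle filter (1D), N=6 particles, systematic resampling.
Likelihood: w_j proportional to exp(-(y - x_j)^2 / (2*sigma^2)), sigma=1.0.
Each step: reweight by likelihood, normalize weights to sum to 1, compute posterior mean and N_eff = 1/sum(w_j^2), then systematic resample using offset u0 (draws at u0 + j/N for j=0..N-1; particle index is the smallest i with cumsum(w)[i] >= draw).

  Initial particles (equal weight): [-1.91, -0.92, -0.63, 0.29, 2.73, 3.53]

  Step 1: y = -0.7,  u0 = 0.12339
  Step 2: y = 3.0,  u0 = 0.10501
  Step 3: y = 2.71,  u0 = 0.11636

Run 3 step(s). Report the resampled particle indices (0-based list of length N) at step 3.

step 1: w=[0.1566, 0.3179, 0.3249, 0.1995, 0.0009, 0.0000]  mean=-0.7359  Neff=3.6898  idx=[0, 1, 1, 2, 2, 3]
step 2: w=[0.0002, 0.0158, 0.0158, 0.0473, 0.0473, 0.8736]  mean=0.1643  Neff=1.3019  idx=[4, 5, 5, 5, 5, 5]
step 3: w=[0.0139, 0.1972, 0.1972, 0.1972, 0.1972, 0.1972]  mean=0.2772  Neff=5.1372  idx=[1, 2, 3, 4, 4, 5]

resampled_idx = [1, 2, 3, 4, 4, 5]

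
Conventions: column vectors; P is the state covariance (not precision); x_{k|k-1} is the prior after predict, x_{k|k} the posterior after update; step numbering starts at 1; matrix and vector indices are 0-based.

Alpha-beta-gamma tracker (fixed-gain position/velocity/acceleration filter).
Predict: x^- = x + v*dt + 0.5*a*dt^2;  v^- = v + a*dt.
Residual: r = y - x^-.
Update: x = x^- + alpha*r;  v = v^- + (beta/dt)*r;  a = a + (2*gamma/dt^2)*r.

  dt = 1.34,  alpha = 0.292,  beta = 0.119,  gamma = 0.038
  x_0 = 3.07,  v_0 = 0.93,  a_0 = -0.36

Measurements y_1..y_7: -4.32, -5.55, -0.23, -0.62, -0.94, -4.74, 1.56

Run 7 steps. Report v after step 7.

v_post = -0.9832

step 1: x_pred=3.9930  r=-8.3130  x^+=1.5656  v^+=-0.2906  a^+=-0.7119
step 2: x_pred=0.5370  r=-6.0870  x^+=-1.2404  v^+=-1.7851  a^+=-0.9695
step 3: x_pred=-4.5028  r=4.2728  x^+=-3.2552  v^+=-2.7048  a^+=-0.7886
step 4: x_pred=-7.5876  r=6.9676  x^+=-5.5530  v^+=-3.1428  a^+=-0.4937
step 5: x_pred=-10.2076  r=9.2676  x^+=-7.5015  v^+=-2.9814  a^+=-0.1015
step 6: x_pred=-11.5876  r=6.8476  x^+=-9.5881  v^+=-2.5092  a^+=0.1884
step 7: x_pred=-12.7814  r=14.3414  x^+=-8.5937  v^+=-0.9832  a^+=0.7954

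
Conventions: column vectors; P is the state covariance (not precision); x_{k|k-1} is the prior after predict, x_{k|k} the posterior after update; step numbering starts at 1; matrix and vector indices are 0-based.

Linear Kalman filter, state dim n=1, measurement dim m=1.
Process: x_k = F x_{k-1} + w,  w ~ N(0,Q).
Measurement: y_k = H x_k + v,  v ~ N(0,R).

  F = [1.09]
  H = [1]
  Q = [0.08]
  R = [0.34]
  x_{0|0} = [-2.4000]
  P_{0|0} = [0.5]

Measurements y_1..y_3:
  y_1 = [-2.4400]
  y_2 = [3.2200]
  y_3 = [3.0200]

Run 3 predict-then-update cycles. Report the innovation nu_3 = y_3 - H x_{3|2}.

innov = [2.7096]

step 1: x^-=[-2.6160]  P^-=[0.6741]  S=[1.0141]  K=[0.6647]  nu=[0.1760]  x^+=[-2.4990]  P^+=[0.2260]
step 2: x^-=[-2.7239]  P^-=[0.3485]  S=[0.6885]  K=[0.5062]  nu=[5.9439]  x^+=[0.2848]  P^+=[0.1721]
step 3: x^-=[0.3104]  P^-=[0.2845]  S=[0.6245]  K=[0.4555]  nu=[2.7096]  x^+=[1.5447]  P^+=[0.1549]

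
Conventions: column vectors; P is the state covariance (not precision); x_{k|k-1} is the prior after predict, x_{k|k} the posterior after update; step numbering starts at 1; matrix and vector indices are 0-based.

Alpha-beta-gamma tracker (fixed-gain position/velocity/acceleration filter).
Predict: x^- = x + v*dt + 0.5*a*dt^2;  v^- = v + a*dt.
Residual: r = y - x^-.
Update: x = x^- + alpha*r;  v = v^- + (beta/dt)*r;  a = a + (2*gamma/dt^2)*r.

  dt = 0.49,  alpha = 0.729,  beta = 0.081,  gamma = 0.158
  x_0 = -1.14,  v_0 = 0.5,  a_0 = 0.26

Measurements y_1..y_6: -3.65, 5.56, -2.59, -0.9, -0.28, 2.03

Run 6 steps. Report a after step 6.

step 1: x_pred=-0.8638  r=-2.7862  x^+=-2.8949  v^+=0.1668  a^+=-3.4070
step 2: x_pred=-3.2222  r=8.7822  x^+=3.1800  v^+=-0.0508  a^+=8.1514
step 3: x_pred=4.1337  r=-6.7237  x^+=-0.7679  v^+=2.8319  a^+=-0.6977
step 4: x_pred=0.5360  r=-1.4360  x^+=-0.5108  v^+=2.2526  a^+=-2.5877
step 5: x_pred=0.2823  r=-0.5623  x^+=-0.1276  v^+=0.8917  a^+=-3.3277
step 6: x_pred=-0.0902  r=2.1202  x^+=1.4554  v^+=-0.3884  a^+=-0.5373

a_post = -0.5373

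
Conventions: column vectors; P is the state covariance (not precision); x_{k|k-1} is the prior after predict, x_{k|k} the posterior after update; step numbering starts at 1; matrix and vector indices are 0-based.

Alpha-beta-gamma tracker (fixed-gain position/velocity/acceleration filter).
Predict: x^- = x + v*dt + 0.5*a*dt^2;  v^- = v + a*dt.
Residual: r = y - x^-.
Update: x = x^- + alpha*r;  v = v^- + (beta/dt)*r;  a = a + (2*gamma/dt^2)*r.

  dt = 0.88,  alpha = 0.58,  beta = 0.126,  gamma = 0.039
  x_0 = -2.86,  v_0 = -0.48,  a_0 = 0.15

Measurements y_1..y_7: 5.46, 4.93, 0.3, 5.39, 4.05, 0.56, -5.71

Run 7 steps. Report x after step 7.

step 1: x_pred=-3.2243  r=8.6843  x^+=1.8126  v^+=0.8954  a^+=1.0247
step 2: x_pred=2.9973  r=1.9327  x^+=4.1183  v^+=2.0739  a^+=1.2194
step 3: x_pred=6.4155  r=-6.1155  x^+=2.8685  v^+=2.2713  a^+=0.6034
step 4: x_pred=5.1009  r=0.2891  x^+=5.2686  v^+=2.8437  a^+=0.6325
step 5: x_pred=8.0160  r=-3.9660  x^+=5.7157  v^+=2.8325  a^+=0.2331
step 6: x_pred=8.2985  r=-7.7385  x^+=3.8102  v^+=1.9296  a^+=-0.5464
step 7: x_pred=5.2966  r=-11.0066  x^+=-1.0872  v^+=-0.1272  a^+=-1.6550

x_post = -1.0872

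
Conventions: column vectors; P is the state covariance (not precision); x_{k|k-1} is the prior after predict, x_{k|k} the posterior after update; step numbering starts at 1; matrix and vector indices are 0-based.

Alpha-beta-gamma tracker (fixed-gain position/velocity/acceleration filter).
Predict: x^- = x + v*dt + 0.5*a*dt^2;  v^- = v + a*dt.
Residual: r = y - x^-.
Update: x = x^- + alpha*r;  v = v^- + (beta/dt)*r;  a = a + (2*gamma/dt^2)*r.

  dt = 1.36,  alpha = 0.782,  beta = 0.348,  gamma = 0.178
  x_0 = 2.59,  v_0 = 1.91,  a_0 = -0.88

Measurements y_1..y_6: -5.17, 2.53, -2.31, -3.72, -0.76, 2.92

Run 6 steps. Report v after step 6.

step 1: x_pred=4.3738  r=-9.5438  x^+=-3.0895  v^+=-1.7289  a^+=-2.7169
step 2: x_pred=-7.9534  r=10.4834  x^+=0.2446  v^+=-2.7414  a^+=-0.6992
step 3: x_pred=-4.1303  r=1.8203  x^+=-2.7068  v^+=-3.2265  a^+=-0.3488
step 4: x_pred=-7.4174  r=3.6974  x^+=-4.5260  v^+=-2.7548  a^+=0.3629
step 5: x_pred=-7.9369  r=7.1769  x^+=-2.3246  v^+=-0.4248  a^+=1.7442
step 6: x_pred=-1.2893  r=4.2093  x^+=2.0024  v^+=3.0244  a^+=2.5544

v_post = 3.0244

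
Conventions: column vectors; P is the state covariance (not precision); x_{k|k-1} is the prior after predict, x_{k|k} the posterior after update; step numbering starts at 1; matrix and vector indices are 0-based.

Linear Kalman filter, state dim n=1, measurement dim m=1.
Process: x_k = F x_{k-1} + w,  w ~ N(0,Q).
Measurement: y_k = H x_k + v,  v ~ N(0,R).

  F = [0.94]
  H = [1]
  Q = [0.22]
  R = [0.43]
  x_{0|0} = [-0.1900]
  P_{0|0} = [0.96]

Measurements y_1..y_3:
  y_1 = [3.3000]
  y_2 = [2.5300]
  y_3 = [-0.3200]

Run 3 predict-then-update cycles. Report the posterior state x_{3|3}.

x_post = [0.9598]

step 1: x^-=[-0.1786]  P^-=[1.0683]  S=[1.4983]  K=[0.7130]  nu=[3.4786]  x^+=[2.3016]  P^+=[0.3066]
step 2: x^-=[2.1635]  P^-=[0.4909]  S=[0.9209]  K=[0.5331]  nu=[0.3665]  x^+=[2.3589]  P^+=[0.2292]
step 3: x^-=[2.2174]  P^-=[0.4225]  S=[0.8525]  K=[0.4956]  nu=[-2.5374]  x^+=[0.9598]  P^+=[0.2131]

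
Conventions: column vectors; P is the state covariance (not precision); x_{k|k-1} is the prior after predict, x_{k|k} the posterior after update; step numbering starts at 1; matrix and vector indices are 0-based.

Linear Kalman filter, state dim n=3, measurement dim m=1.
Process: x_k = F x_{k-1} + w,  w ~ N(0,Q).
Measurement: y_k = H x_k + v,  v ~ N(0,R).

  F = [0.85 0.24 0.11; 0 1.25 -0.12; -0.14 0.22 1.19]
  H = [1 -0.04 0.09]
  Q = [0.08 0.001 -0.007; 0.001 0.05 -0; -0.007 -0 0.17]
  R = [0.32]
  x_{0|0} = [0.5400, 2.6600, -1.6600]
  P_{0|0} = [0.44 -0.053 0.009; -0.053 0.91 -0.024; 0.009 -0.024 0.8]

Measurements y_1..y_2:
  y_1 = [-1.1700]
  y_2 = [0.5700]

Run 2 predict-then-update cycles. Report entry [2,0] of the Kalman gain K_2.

step 1: x^-=[0.9148, 3.5242, -1.4658]  P^-=[0.4388 0.2036 0.0868; 0.2036 1.4906 0.1104; 0.0868 0.1104 1.3432]  S=[0.7706]  K=[0.5690; 0.1997; 0.2638]  nu=[-1.8119]  x^+=[-0.1161, 3.1623, -1.9438]  P^+=[0.1893 0.1160 -0.0289; 0.1160 1.4599 0.0698; -0.0289 0.0698 1.2896]
step 2: x^-=[0.4464, 4.1861, -1.6011]  P^-=[0.3621 0.5557 0.2270; 0.5557 2.3287 0.2985; 0.2270 0.2985 2.1096]  S=[0.6972]  K=[0.5168; 0.7021; 0.5809]  nu=[0.4351]  x^+=[0.6713, 4.4916, -1.3484]  P^+=[0.1759 0.3028 0.0177; 0.3028 1.9850 0.0141; 0.0177 0.0141 1.8744]

K[2,0] = 0.5809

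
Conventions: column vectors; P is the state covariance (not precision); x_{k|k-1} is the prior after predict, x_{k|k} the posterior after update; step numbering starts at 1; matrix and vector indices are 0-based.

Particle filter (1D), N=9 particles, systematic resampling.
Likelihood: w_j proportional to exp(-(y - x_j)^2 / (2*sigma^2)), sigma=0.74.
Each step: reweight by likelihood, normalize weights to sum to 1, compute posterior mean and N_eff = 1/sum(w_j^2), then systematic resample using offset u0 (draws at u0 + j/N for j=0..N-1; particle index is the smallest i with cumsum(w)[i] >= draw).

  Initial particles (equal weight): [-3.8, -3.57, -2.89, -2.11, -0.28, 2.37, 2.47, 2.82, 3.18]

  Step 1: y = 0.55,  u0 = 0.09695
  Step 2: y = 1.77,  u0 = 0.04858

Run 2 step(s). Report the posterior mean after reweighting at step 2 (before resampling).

step 1: w=[0.0000, 0.0000, 0.0000, 0.0025, 0.8480, 0.0773, 0.0549, 0.0144, 0.0029]  mean=0.1258  Neff=1.3730  idx=[4, 4, 4, 4, 4, 4, 4, 5, 7]
step 2: w=[0.0174, 0.0174, 0.0174, 0.0174, 0.0174, 0.0174, 0.0174, 0.5823, 0.2956]  mean=2.1796  Neff=2.3330  idx=[2, 7, 7, 7, 7, 7, 8, 8, 8]

post_mean = 2.1796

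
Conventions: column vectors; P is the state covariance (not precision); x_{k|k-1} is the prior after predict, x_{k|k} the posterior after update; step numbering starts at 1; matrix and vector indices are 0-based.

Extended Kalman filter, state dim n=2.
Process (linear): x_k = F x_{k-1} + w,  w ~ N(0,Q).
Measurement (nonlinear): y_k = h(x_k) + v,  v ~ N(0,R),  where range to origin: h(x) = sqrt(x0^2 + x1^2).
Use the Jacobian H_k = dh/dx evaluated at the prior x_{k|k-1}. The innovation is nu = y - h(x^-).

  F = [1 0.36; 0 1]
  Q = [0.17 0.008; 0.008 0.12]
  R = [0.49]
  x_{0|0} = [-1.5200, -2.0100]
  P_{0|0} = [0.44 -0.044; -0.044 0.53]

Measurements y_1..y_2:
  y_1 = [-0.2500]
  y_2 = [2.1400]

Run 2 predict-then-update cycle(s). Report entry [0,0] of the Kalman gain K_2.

K[0,0] = -0.4511

step 1: x^-=[-2.2436, -2.0100]  P^-=[0.6470 0.1548; 0.1548 0.6500]  H_jac=[-0.7448 -0.6673]  S=[1.2922]  K=[-0.4529; -0.4249]  nu=[-3.2623]  x^+=[-0.7662, -0.6240]  P^+=[0.3820 -0.0938; -0.0938 0.4167]
step 2: x^-=[-0.9909, -0.6240]  P^-=[0.5384 0.0642; 0.0642 0.5367]  H_jac=[-0.8462 -0.5329]  S=[1.0858]  K=[-0.4511; -0.3134]  nu=[0.9691]  x^+=[-1.4280, -0.9277]  P^+=[0.3175 -0.0893; -0.0893 0.4301]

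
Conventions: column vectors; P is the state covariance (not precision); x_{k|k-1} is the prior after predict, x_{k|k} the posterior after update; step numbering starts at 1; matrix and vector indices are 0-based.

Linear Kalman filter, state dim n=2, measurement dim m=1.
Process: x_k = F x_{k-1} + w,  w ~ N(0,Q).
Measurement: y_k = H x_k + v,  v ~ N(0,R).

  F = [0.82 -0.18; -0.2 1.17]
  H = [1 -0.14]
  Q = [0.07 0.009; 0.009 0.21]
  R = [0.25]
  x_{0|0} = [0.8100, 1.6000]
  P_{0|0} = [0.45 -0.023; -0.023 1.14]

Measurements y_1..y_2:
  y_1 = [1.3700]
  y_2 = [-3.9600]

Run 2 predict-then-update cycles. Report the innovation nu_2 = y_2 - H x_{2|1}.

step 1: x^-=[0.3762, 1.7100]  P^-=[0.4163 -0.3278; -0.3278 1.7993]  S=[0.7933]  K=[0.5826; -0.7307]  nu=[1.2332]  x^+=[1.0946, 0.8089]  P^+=[0.1470 0.0099; 0.0099 1.3758]
step 2: x^-=[0.7520, 0.7275]  P^-=[0.2105 -0.2950; -0.2950 2.0945]  S=[0.5841]  K=[0.4311; -1.0069]  nu=[-4.6101]  x^+=[-1.2352, 5.3695]  P^+=[0.1020 -0.0414; -0.0414 1.5022]

innov = [-4.6101]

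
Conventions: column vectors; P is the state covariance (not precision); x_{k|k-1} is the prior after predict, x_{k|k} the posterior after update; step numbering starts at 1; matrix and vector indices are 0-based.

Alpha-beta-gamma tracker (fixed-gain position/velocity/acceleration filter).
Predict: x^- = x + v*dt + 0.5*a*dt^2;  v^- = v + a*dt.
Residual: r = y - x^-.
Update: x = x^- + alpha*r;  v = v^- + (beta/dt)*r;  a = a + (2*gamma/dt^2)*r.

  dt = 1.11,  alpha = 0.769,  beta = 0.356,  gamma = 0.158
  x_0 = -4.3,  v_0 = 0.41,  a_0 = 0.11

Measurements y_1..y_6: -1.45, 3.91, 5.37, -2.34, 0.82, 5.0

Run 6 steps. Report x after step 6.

step 1: x_pred=-3.7771  r=2.3271  x^+=-1.9876  v^+=1.2785  a^+=0.7068
step 2: x_pred=-0.1330  r=4.0430  x^+=2.9761  v^+=3.3597  a^+=1.7438
step 3: x_pred=7.7796  r=-2.4096  x^+=5.9266  v^+=4.5225  a^+=1.1258
step 4: x_pred=11.6401  r=-13.9801  x^+=0.8894  v^+=1.2884  a^+=-2.4598
step 5: x_pred=0.8042  r=0.0158  x^+=0.8163  v^+=-1.4369  a^+=-2.4557
step 6: x_pred=-2.2914  r=7.2914  x^+=3.3157  v^+=-1.8242  a^+=-0.5857

x_post = 3.3157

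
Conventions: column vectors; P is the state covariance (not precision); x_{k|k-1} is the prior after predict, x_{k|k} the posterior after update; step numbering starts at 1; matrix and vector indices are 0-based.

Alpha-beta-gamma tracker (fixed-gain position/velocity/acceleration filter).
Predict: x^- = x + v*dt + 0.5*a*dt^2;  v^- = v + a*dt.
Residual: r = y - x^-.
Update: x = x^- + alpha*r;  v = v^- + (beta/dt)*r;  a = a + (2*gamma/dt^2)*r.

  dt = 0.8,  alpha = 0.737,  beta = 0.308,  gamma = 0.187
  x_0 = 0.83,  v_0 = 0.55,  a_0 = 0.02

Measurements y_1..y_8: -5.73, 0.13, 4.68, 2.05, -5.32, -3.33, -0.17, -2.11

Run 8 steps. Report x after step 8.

x_post = -2.7136

step 1: x_pred=1.2764  r=-7.0064  x^+=-3.8873  v^+=-2.1315  a^+=-4.0744
step 2: x_pred=-6.8963  r=7.0263  x^+=-1.7179  v^+=-2.6858  a^+=0.0316
step 3: x_pred=-3.8565  r=8.5365  x^+=2.4349  v^+=0.6260  a^+=5.0201
step 4: x_pred=4.5421  r=-2.4921  x^+=2.7054  v^+=3.6826  a^+=3.5638
step 5: x_pred=6.7919  r=-12.1119  x^+=-2.1346  v^+=1.8705  a^+=-3.5141
step 6: x_pred=-1.7627  r=-1.5673  x^+=-2.9178  v^+=-1.5442  a^+=-4.4301
step 7: x_pred=-5.5708  r=5.4008  x^+=-1.5904  v^+=-3.0090  a^+=-1.2740
step 8: x_pred=-4.4052  r=2.2952  x^+=-2.7136  v^+=-3.1445  a^+=0.0673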